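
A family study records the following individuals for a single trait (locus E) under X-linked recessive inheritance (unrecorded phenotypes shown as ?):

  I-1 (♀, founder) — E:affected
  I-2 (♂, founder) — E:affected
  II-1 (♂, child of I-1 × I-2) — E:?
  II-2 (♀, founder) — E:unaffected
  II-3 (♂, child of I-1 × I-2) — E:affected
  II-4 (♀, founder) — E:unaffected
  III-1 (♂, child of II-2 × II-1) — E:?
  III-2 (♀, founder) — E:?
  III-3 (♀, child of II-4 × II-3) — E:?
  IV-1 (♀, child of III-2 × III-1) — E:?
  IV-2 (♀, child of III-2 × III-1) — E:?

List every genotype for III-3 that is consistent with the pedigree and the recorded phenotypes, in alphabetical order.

III-3 ∈ {X^EX^e, X^eX^e}

E/I-1 aff ·: X^eX^e
E/I-2 aff ·: X^eY
E/II-1 ? I-1×I-2: X^eY
E/II-2 un ·: X^EX^E|X^EX^e
E/II-3 aff I-1×I-2: X^eY
E/II-4 un ·: X^EX^E|X^EX^e
E/III-1 ? II-2×II-1: X^EY|X^eY
E/III-2 ? ·: X^EX^E|X^EX^e|X^eX^e
E/III-3 ? II-4×II-3: X^EX^e|X^eX^e
E/IV-1 ? III-2×III-1: X^EX^E|X^EX^e|X^eX^e
E/IV-2 ? III-2×III-1: X^EX^E|X^EX^e|X^eX^e
⇒ E over [I-1,I-2,II-1,II-2,II-3,II-4,III-1,III-2,III-3,IV-1,IV-2]: 54 consistent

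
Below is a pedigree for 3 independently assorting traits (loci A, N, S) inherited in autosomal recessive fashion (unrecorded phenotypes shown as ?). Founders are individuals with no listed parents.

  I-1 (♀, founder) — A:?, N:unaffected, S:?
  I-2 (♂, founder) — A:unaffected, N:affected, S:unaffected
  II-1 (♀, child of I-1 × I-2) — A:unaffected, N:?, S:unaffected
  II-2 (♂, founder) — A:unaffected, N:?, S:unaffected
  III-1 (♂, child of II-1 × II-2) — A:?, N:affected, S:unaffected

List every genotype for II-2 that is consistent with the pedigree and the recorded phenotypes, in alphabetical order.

A/I-1 ? ·: AA|Aa|aa
A/I-2 un ·: AA|Aa
A/II-1 un I-1×I-2: AA|Aa
A/II-2 un ·: AA|Aa
A/III-1 ? II-1×II-2: AA|Aa|aa
⇒ A over [I-1,I-2,II-1,II-2,III-1]: 37 consistent
N/I-1 un ·: NN|Nn
N/I-2 aff ·: nn
N/II-1 ? I-1×I-2: Nn|nn
N/II-2 ? ·: Nn|nn
N/III-1 aff II-1×II-2: nn
⇒ N over [I-1,I-2,II-1,II-2,III-1]: 6 consistent
S/I-1 ? ·: SS|Ss|ss
S/I-2 un ·: SS|Ss
S/II-1 un I-1×I-2: SS|Ss
S/II-2 un ·: SS|Ss
S/III-1 un II-1×II-2: SS|Ss
⇒ S over [I-1,I-2,II-1,II-2,III-1]: 32 consistent

II-2 ∈ {AA Nn SS, AA Nn Ss, AA nn SS, AA nn Ss, Aa Nn SS, Aa Nn Ss, Aa nn SS, Aa nn Ss}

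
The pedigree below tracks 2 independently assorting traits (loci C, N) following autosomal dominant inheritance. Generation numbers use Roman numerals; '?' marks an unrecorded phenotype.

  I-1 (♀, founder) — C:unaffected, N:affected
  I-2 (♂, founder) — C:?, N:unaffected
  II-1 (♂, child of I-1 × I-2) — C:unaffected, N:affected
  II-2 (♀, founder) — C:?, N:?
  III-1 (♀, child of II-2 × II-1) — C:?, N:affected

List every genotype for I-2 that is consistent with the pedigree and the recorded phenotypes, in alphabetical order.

C/I-1 un ·: cc
C/I-2 ? ·: cc|Cc
C/II-1 un I-1×I-2: cc
C/II-2 ? ·: cc|Cc|CC
C/III-1 ? II-2×II-1: cc|Cc
⇒ C over [I-1,I-2,II-1,II-2,III-1]: 8 consistent
N/I-1 aff ·: Nn|NN
N/I-2 un ·: nn
N/II-1 aff I-1×I-2: Nn
N/II-2 ? ·: nn|Nn|NN
N/III-1 aff II-2×II-1: Nn|NN
⇒ N over [I-1,I-2,II-1,II-2,III-1]: 10 consistent

I-2 ∈ {Cc nn, cc nn}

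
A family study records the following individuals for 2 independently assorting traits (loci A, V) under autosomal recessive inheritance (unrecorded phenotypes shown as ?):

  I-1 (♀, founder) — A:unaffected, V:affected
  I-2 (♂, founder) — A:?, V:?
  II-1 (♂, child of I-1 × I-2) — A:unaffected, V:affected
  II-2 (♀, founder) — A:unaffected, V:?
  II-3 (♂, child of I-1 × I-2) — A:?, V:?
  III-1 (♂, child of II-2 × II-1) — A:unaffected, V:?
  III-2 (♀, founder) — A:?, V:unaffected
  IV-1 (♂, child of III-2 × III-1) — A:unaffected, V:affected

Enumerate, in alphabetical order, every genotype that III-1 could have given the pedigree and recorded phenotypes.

III-1 ∈ {AA Vv, AA vv, Aa Vv, Aa vv}

A/I-1 un ·: AA|Aa
A/I-2 ? ·: AA|Aa|aa
A/II-1 un I-1×I-2: AA|Aa
A/II-2 un ·: AA|Aa
A/II-3 ? I-1×I-2: AA|Aa|aa
A/III-1 un II-2×II-1: AA|Aa
A/III-2 ? ·: AA|Aa|aa
A/IV-1 un III-2×III-1: AA|Aa
⇒ A over [I-1,I-2,II-1,II-2,II-3,III-1,III-2,IV-1]: 284 consistent
V/I-1 aff ·: vv
V/I-2 ? ·: Vv|vv
V/II-1 aff I-1×I-2: vv
V/II-2 ? ·: VV|Vv|vv
V/II-3 ? I-1×I-2: Vv|vv
V/III-1 ? II-2×II-1: Vv|vv
V/III-2 un ·: Vv
V/IV-1 aff III-2×III-1: vv
⇒ V over [I-1,I-2,II-1,II-2,II-3,III-1,III-2,IV-1]: 12 consistent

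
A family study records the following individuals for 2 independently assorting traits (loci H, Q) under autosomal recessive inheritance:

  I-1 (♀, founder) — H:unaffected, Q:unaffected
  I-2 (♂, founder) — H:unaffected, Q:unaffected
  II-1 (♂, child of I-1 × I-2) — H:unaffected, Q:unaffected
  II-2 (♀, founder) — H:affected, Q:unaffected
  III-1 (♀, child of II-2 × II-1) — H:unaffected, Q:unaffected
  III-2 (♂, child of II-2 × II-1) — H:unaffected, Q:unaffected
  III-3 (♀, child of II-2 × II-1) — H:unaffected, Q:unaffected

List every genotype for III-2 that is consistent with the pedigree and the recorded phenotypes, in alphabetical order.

H/I-1 un ·: HH|Hh
H/I-2 un ·: HH|Hh
H/II-1 un I-1×I-2: HH|Hh
H/II-2 aff ·: hh
H/III-1 un II-2×II-1: Hh
H/III-2 un II-2×II-1: Hh
H/III-3 un II-2×II-1: Hh
⇒ H over [I-1,I-2,II-1,II-2,III-1,III-2,III-3]: 7 consistent
Q/I-1 un ·: QQ|Qq
Q/I-2 un ·: QQ|Qq
Q/II-1 un I-1×I-2: QQ|Qq
Q/II-2 un ·: QQ|Qq
Q/III-1 un II-2×II-1: QQ|Qq
Q/III-2 un II-2×II-1: QQ|Qq
Q/III-3 un II-2×II-1: QQ|Qq
⇒ Q over [I-1,I-2,II-1,II-2,III-1,III-2,III-3]: 84 consistent

III-2 ∈ {Hh QQ, Hh Qq}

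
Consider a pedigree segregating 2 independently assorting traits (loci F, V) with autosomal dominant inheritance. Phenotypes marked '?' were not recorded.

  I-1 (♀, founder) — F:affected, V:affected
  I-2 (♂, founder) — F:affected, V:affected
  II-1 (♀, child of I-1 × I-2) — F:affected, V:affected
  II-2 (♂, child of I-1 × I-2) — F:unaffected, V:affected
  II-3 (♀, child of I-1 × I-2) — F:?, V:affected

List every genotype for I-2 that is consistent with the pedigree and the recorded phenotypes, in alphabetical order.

F/I-1 aff ·: Ff
F/I-2 aff ·: Ff
F/II-1 aff I-1×I-2: Ff|FF
F/II-2 un I-1×I-2: ff
F/II-3 ? I-1×I-2: ff|Ff|FF
⇒ F over [I-1,I-2,II-1,II-2,II-3]: 6 consistent
V/I-1 aff ·: Vv|VV
V/I-2 aff ·: Vv|VV
V/II-1 aff I-1×I-2: Vv|VV
V/II-2 aff I-1×I-2: Vv|VV
V/II-3 aff I-1×I-2: Vv|VV
⇒ V over [I-1,I-2,II-1,II-2,II-3]: 25 consistent

I-2 ∈ {Ff VV, Ff Vv}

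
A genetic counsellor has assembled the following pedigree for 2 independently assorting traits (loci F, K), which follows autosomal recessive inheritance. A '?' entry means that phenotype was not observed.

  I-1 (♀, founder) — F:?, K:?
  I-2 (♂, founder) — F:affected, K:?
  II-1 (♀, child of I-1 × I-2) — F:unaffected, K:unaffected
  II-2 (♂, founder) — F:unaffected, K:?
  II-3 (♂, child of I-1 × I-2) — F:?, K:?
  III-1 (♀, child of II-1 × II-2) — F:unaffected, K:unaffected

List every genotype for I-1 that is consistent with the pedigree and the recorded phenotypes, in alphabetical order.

F/I-1 ? ·: FF|Ff
F/I-2 aff ·: ff
F/II-1 un I-1×I-2: Ff
F/II-2 un ·: FF|Ff
F/II-3 ? I-1×I-2: Ff|ff
F/III-1 un II-1×II-2: FF|Ff
⇒ F over [I-1,I-2,II-1,II-2,II-3,III-1]: 12 consistent
K/I-1 ? ·: KK|Kk|kk
K/I-2 ? ·: KK|Kk|kk
K/II-1 un I-1×I-2: KK|Kk
K/II-2 ? ·: KK|Kk|kk
K/II-3 ? I-1×I-2: KK|Kk|kk
K/III-1 un II-1×II-2: KK|Kk
⇒ K over [I-1,I-2,II-1,II-2,II-3,III-1]: 97 consistent

I-1 ∈ {FF KK, FF Kk, FF kk, Ff KK, Ff Kk, Ff kk}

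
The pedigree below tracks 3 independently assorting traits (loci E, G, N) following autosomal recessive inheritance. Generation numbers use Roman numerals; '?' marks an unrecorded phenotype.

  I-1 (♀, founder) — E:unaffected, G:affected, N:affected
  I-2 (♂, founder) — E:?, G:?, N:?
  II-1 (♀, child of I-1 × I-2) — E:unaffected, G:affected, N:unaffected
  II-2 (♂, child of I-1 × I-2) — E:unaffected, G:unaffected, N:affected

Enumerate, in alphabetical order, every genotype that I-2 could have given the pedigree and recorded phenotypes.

I-2 ∈ {EE Gg Nn, Ee Gg Nn, ee Gg Nn}

E/I-1 un ·: EE|Ee
E/I-2 ? ·: EE|Ee|ee
E/II-1 un I-1×I-2: EE|Ee
E/II-2 un I-1×I-2: EE|Ee
⇒ E over [I-1,I-2,II-1,II-2]: 15 consistent
G/I-1 aff ·: gg
G/I-2 ? ·: Gg
G/II-1 aff I-1×I-2: gg
G/II-2 un I-1×I-2: Gg
⇒ G over [I-1,I-2,II-1,II-2]: 1 consistent
N/I-1 aff ·: nn
N/I-2 ? ·: Nn
N/II-1 un I-1×I-2: Nn
N/II-2 aff I-1×I-2: nn
⇒ N over [I-1,I-2,II-1,II-2]: 1 consistent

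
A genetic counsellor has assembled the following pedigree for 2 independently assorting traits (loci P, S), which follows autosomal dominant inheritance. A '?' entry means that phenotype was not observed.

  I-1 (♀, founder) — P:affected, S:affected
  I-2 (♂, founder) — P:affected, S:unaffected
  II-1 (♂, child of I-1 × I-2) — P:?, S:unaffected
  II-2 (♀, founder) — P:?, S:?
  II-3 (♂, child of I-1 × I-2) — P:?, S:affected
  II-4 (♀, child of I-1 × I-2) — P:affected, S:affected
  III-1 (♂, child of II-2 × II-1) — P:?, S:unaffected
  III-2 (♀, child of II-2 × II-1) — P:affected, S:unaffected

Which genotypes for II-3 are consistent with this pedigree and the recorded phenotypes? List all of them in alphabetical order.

II-3 ∈ {PP Ss, Pp Ss, pp Ss}

P/I-1 aff ·: Pp|PP
P/I-2 aff ·: Pp|PP
P/II-1 ? I-1×I-2: pp|Pp|PP
P/II-2 ? ·: pp|Pp|PP
P/II-3 ? I-1×I-2: pp|Pp|PP
P/II-4 aff I-1×I-2: Pp|PP
P/III-1 ? II-2×II-1: pp|Pp|PP
P/III-2 aff II-2×II-1: Pp|PP
⇒ P over [I-1,I-2,II-1,II-2,II-3,II-4,III-1,III-2]: 276 consistent
S/I-1 aff ·: Ss
S/I-2 un ·: ss
S/II-1 un I-1×I-2: ss
S/II-2 ? ·: ss|Ss
S/II-3 aff I-1×I-2: Ss
S/II-4 aff I-1×I-2: Ss
S/III-1 un II-2×II-1: ss
S/III-2 un II-2×II-1: ss
⇒ S over [I-1,I-2,II-1,II-2,II-3,II-4,III-1,III-2]: 2 consistent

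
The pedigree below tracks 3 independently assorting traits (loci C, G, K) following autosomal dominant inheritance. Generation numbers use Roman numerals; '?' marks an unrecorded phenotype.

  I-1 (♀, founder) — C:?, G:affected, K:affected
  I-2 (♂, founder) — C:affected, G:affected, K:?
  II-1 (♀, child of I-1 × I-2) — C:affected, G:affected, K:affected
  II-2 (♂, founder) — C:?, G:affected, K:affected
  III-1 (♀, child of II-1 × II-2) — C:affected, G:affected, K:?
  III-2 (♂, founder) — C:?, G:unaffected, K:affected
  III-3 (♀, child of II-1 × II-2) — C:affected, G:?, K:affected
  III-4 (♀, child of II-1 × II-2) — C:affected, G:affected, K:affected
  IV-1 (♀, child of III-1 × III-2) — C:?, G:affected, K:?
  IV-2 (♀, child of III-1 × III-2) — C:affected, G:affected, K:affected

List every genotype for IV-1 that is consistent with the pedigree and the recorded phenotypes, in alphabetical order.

IV-1 ∈ {CC Gg KK, CC Gg Kk, CC Gg kk, Cc Gg KK, Cc Gg Kk, Cc Gg kk, cc Gg KK, cc Gg Kk, cc Gg kk}

C/I-1 ? ·: cc|Cc|CC
C/I-2 aff ·: Cc|CC
C/II-1 aff I-1×I-2: Cc|CC
C/II-2 ? ·: cc|Cc|CC
C/III-1 aff II-1×II-2: Cc|CC
C/III-2 ? ·: cc|Cc|CC
C/III-3 aff II-1×II-2: Cc|CC
C/III-4 aff II-1×II-2: Cc|CC
C/IV-1 ? III-1×III-2: cc|Cc|CC
C/IV-2 aff III-1×III-2: Cc|CC
⇒ C over [I-1,I-2,II-1,II-2,III-1,III-2,III-3,III-4,IV-1,IV-2]: 1140 consistent
G/I-1 aff ·: Gg|GG
G/I-2 aff ·: Gg|GG
G/II-1 aff I-1×I-2: Gg|GG
G/II-2 aff ·: Gg|GG
G/III-1 aff II-1×II-2: Gg|GG
G/III-2 un ·: gg
G/III-3 ? II-1×II-2: gg|Gg|GG
G/III-4 aff II-1×II-2: Gg|GG
G/IV-1 aff III-1×III-2: Gg
G/IV-2 aff III-1×III-2: Gg
⇒ G over [I-1,I-2,II-1,II-2,III-1,III-2,III-3,III-4,IV-1,IV-2]: 96 consistent
K/I-1 aff ·: Kk|KK
K/I-2 ? ·: kk|Kk|KK
K/II-1 aff I-1×I-2: Kk|KK
K/II-2 aff ·: Kk|KK
K/III-1 ? II-1×II-2: kk|Kk|KK
K/III-2 aff ·: Kk|KK
K/III-3 aff II-1×II-2: Kk|KK
K/III-4 aff II-1×II-2: Kk|KK
K/IV-1 ? III-1×III-2: kk|Kk|KK
K/IV-2 aff III-1×III-2: Kk|KK
⇒ K over [I-1,I-2,II-1,II-2,III-1,III-2,III-3,III-4,IV-1,IV-2]: 920 consistent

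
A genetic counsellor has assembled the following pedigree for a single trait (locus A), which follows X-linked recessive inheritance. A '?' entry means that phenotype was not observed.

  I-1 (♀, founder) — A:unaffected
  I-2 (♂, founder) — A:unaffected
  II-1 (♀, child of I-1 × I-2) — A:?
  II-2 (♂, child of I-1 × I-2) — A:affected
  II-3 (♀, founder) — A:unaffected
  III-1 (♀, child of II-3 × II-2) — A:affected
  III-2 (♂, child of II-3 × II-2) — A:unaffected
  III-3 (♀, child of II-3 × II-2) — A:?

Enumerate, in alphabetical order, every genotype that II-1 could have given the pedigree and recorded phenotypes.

A/I-1 un ·: X^AX^a
A/I-2 un ·: X^AY
A/II-1 ? I-1×I-2: X^AX^A|X^AX^a
A/II-2 aff I-1×I-2: X^aY
A/II-3 un ·: X^AX^a
A/III-1 aff II-3×II-2: X^aX^a
A/III-2 un II-3×II-2: X^AY
A/III-3 ? II-3×II-2: X^AX^a|X^aX^a
⇒ A over [I-1,I-2,II-1,II-2,II-3,III-1,III-2,III-3]: 4 consistent

II-1 ∈ {X^AX^A, X^AX^a}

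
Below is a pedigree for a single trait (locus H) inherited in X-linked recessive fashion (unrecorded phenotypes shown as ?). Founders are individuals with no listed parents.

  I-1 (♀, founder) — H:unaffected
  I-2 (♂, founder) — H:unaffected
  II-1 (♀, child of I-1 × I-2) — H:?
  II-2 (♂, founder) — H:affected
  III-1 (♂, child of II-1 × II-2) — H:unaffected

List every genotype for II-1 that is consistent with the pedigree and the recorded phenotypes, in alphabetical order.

II-1 ∈ {X^HX^H, X^HX^h}

H/I-1 un ·: X^HX^H|X^HX^h
H/I-2 un ·: X^HY
H/II-1 ? I-1×I-2: X^HX^H|X^HX^h
H/II-2 aff ·: X^hY
H/III-1 un II-1×II-2: X^HY
⇒ H over [I-1,I-2,II-1,II-2,III-1]: 3 consistent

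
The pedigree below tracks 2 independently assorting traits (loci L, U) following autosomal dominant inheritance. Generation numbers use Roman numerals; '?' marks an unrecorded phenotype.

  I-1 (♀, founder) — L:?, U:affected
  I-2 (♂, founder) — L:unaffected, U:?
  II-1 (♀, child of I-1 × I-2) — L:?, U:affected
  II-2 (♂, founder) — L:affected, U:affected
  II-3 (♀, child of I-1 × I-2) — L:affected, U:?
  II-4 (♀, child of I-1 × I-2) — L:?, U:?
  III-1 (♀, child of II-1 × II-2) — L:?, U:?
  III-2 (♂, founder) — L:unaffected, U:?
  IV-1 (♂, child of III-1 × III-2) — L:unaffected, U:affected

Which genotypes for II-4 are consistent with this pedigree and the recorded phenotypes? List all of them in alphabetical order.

II-4 ∈ {Ll UU, Ll Uu, Ll uu, ll UU, ll Uu, ll uu}

L/I-1 ? ·: Ll|LL
L/I-2 un ·: ll
L/II-1 ? I-1×I-2: ll|Ll
L/II-2 aff ·: Ll|LL
L/II-3 aff I-1×I-2: Ll
L/II-4 ? I-1×I-2: ll|Ll
L/III-1 ? II-1×II-2: ll|Ll
L/III-2 un ·: ll
L/IV-1 un III-1×III-2: ll
⇒ L over [I-1,I-2,II-1,II-2,II-3,II-4,III-1,III-2,IV-1]: 15 consistent
U/I-1 aff ·: Uu|UU
U/I-2 ? ·: uu|Uu|UU
U/II-1 aff I-1×I-2: Uu|UU
U/II-2 aff ·: Uu|UU
U/II-3 ? I-1×I-2: uu|Uu|UU
U/II-4 ? I-1×I-2: uu|Uu|UU
U/III-1 ? II-1×II-2: uu|Uu|UU
U/III-2 ? ·: uu|Uu|UU
U/IV-1 aff III-1×III-2: Uu|UU
⇒ U over [I-1,I-2,II-1,II-2,II-3,II-4,III-1,III-2,IV-1]: 674 consistent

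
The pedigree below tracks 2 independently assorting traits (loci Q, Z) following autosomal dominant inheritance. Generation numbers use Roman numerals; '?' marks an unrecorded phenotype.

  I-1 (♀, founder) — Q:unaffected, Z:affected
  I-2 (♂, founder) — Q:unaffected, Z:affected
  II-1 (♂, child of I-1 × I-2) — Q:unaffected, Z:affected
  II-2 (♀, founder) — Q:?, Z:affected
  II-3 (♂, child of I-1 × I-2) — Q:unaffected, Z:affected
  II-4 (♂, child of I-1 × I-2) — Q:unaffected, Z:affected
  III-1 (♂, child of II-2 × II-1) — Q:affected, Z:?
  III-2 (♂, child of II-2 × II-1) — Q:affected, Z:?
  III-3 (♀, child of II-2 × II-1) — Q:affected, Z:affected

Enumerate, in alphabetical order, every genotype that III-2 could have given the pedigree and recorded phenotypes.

Q/I-1 un ·: qq
Q/I-2 un ·: qq
Q/II-1 un I-1×I-2: qq
Q/II-2 ? ·: Qq|QQ
Q/II-3 un I-1×I-2: qq
Q/II-4 un I-1×I-2: qq
Q/III-1 aff II-2×II-1: Qq
Q/III-2 aff II-2×II-1: Qq
Q/III-3 aff II-2×II-1: Qq
⇒ Q over [I-1,I-2,II-1,II-2,II-3,II-4,III-1,III-2,III-3]: 2 consistent
Z/I-1 aff ·: Zz|ZZ
Z/I-2 aff ·: Zz|ZZ
Z/II-1 aff I-1×I-2: Zz|ZZ
Z/II-2 aff ·: Zz|ZZ
Z/II-3 aff I-1×I-2: Zz|ZZ
Z/II-4 aff I-1×I-2: Zz|ZZ
Z/III-1 ? II-2×II-1: zz|Zz|ZZ
Z/III-2 ? II-2×II-1: zz|Zz|ZZ
Z/III-3 aff II-2×II-1: Zz|ZZ
⇒ Z over [I-1,I-2,II-1,II-2,II-3,II-4,III-1,III-2,III-3]: 429 consistent

III-2 ∈ {Qq ZZ, Qq Zz, Qq zz}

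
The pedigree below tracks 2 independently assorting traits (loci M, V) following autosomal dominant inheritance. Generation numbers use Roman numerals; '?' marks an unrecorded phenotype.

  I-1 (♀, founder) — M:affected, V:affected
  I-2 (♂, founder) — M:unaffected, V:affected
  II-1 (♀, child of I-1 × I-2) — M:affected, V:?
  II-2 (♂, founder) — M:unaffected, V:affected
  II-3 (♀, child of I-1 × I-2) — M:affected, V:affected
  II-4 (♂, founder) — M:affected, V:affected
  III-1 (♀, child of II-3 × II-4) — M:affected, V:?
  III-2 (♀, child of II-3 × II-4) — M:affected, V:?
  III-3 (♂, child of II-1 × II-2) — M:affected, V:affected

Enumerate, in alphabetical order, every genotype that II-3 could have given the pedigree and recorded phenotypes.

II-3 ∈ {Mm VV, Mm Vv}

M/I-1 aff ·: Mm|MM
M/I-2 un ·: mm
M/II-1 aff I-1×I-2: Mm
M/II-2 un ·: mm
M/II-3 aff I-1×I-2: Mm
M/II-4 aff ·: Mm|MM
M/III-1 aff II-3×II-4: Mm|MM
M/III-2 aff II-3×II-4: Mm|MM
M/III-3 aff II-1×II-2: Mm
⇒ M over [I-1,I-2,II-1,II-2,II-3,II-4,III-1,III-2,III-3]: 16 consistent
V/I-1 aff ·: Vv|VV
V/I-2 aff ·: Vv|VV
V/II-1 ? I-1×I-2: vv|Vv|VV
V/II-2 aff ·: Vv|VV
V/II-3 aff I-1×I-2: Vv|VV
V/II-4 aff ·: Vv|VV
V/III-1 ? II-3×II-4: vv|Vv|VV
V/III-2 ? II-3×II-4: vv|Vv|VV
V/III-3 aff II-1×II-2: Vv|VV
⇒ V over [I-1,I-2,II-1,II-2,II-3,II-4,III-1,III-2,III-3]: 429 consistent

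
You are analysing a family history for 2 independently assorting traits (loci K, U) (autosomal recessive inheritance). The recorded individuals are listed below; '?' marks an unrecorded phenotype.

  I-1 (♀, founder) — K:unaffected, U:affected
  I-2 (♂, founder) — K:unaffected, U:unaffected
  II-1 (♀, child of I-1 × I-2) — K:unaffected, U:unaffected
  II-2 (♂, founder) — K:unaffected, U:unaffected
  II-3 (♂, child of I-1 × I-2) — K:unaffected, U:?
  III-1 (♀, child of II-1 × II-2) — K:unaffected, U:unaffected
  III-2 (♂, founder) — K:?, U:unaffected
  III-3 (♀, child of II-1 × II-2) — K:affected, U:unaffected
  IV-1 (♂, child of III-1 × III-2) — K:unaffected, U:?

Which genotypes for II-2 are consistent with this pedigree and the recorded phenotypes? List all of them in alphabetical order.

K/I-1 un ·: KK|Kk
K/I-2 un ·: KK|Kk
K/II-1 un I-1×I-2: Kk
K/II-2 un ·: Kk
K/II-3 un I-1×I-2: KK|Kk
K/III-1 un II-1×II-2: KK|Kk
K/III-2 ? ·: KK|Kk|kk
K/III-3 aff II-1×II-2: kk
K/IV-1 un III-1×III-2: KK|Kk
⇒ K over [I-1,I-2,II-1,II-2,II-3,III-1,III-2,III-3,IV-1]: 54 consistent
U/I-1 aff ·: uu
U/I-2 un ·: UU|Uu
U/II-1 un I-1×I-2: Uu
U/II-2 un ·: UU|Uu
U/II-3 ? I-1×I-2: Uu|uu
U/III-1 un II-1×II-2: UU|Uu
U/III-2 un ·: UU|Uu
U/III-3 un II-1×II-2: UU|Uu
U/IV-1 ? III-1×III-2: UU|Uu|uu
⇒ U over [I-1,I-2,II-1,II-2,II-3,III-1,III-2,III-3,IV-1]: 96 consistent

II-2 ∈ {Kk UU, Kk Uu}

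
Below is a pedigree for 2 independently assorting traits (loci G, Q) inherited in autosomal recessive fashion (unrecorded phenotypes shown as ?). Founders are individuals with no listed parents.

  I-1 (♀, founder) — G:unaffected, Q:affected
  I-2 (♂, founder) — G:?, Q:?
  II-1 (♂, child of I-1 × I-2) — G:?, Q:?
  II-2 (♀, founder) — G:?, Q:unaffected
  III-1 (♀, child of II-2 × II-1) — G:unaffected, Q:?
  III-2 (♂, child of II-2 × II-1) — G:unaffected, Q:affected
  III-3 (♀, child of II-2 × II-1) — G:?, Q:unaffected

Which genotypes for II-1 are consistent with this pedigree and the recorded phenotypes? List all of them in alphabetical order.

G/I-1 un ·: GG|Gg
G/I-2 ? ·: GG|Gg|gg
G/II-1 ? I-1×I-2: GG|Gg|gg
G/II-2 ? ·: GG|Gg|gg
G/III-1 un II-2×II-1: GG|Gg
G/III-2 un II-2×II-1: GG|Gg
G/III-3 ? II-2×II-1: GG|Gg|gg
⇒ G over [I-1,I-2,II-1,II-2,III-1,III-2,III-3]: 156 consistent
Q/I-1 aff ·: qq
Q/I-2 ? ·: QQ|Qq|qq
Q/II-1 ? I-1×I-2: Qq|qq
Q/II-2 un ·: Qq
Q/III-1 ? II-2×II-1: QQ|Qq|qq
Q/III-2 aff II-2×II-1: qq
Q/III-3 un II-2×II-1: QQ|Qq
⇒ Q over [I-1,I-2,II-1,II-2,III-1,III-2,III-3]: 16 consistent

II-1 ∈ {GG Qq, GG qq, Gg Qq, Gg qq, gg Qq, gg qq}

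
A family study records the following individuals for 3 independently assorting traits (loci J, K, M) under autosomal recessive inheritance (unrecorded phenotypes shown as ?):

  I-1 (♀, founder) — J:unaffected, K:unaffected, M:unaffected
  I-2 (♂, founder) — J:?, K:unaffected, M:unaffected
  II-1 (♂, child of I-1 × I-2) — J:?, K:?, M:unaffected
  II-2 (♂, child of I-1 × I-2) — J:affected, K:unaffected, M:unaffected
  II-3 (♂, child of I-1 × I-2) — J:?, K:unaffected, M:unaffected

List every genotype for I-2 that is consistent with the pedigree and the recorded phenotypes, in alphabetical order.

I-2 ∈ {Jj KK MM, Jj KK Mm, Jj Kk MM, Jj Kk Mm, jj KK MM, jj KK Mm, jj Kk MM, jj Kk Mm}

J/I-1 un ·: Jj
J/I-2 ? ·: Jj|jj
J/II-1 ? I-1×I-2: JJ|Jj|jj
J/II-2 aff I-1×I-2: jj
J/II-3 ? I-1×I-2: JJ|Jj|jj
⇒ J over [I-1,I-2,II-1,II-2,II-3]: 13 consistent
K/I-1 un ·: KK|Kk
K/I-2 un ·: KK|Kk
K/II-1 ? I-1×I-2: KK|Kk|kk
K/II-2 un I-1×I-2: KK|Kk
K/II-3 un I-1×I-2: KK|Kk
⇒ K over [I-1,I-2,II-1,II-2,II-3]: 29 consistent
M/I-1 un ·: MM|Mm
M/I-2 un ·: MM|Mm
M/II-1 un I-1×I-2: MM|Mm
M/II-2 un I-1×I-2: MM|Mm
M/II-3 un I-1×I-2: MM|Mm
⇒ M over [I-1,I-2,II-1,II-2,II-3]: 25 consistent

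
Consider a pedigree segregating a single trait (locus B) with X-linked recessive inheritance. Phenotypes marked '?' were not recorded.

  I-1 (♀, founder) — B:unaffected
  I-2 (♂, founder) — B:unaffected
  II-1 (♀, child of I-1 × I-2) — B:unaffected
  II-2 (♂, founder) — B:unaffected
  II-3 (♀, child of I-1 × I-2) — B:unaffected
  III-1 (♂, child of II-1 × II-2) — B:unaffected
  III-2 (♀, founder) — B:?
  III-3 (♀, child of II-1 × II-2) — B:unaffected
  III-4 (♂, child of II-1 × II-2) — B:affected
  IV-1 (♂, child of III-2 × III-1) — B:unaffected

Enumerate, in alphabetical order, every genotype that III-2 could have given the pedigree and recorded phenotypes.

III-2 ∈ {X^BX^B, X^BX^b}

B/I-1 un ·: X^BX^b
B/I-2 un ·: X^BY
B/II-1 un I-1×I-2: X^BX^b
B/II-2 un ·: X^BY
B/II-3 un I-1×I-2: X^BX^B|X^BX^b
B/III-1 un II-1×II-2: X^BY
B/III-2 ? ·: X^BX^B|X^BX^b
B/III-3 un II-1×II-2: X^BX^B|X^BX^b
B/III-4 aff II-1×II-2: X^bY
B/IV-1 un III-2×III-1: X^BY
⇒ B over [I-1,I-2,II-1,II-2,II-3,III-1,III-2,III-3,III-4,IV-1]: 8 consistent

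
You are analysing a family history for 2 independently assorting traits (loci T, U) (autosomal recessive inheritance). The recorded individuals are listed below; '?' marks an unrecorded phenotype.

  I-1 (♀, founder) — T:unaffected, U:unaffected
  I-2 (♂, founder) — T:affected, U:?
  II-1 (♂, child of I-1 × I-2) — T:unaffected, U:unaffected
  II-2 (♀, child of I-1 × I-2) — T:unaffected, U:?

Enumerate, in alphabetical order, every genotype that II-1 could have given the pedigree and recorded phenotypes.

T/I-1 un ·: TT|Tt
T/I-2 aff ·: tt
T/II-1 un I-1×I-2: Tt
T/II-2 un I-1×I-2: Tt
⇒ T over [I-1,I-2,II-1,II-2]: 2 consistent
U/I-1 un ·: UU|Uu
U/I-2 ? ·: UU|Uu|uu
U/II-1 un I-1×I-2: UU|Uu
U/II-2 ? I-1×I-2: UU|Uu|uu
⇒ U over [I-1,I-2,II-1,II-2]: 18 consistent

II-1 ∈ {Tt UU, Tt Uu}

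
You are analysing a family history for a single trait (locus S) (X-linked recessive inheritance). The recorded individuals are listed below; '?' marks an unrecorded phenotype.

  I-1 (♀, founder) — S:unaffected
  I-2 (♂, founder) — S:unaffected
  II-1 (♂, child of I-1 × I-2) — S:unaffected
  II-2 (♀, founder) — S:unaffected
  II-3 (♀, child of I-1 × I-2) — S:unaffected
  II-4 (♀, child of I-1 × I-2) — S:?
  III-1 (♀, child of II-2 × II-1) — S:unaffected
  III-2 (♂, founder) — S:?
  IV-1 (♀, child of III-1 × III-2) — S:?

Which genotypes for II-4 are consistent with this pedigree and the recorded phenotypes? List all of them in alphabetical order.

S/I-1 un ·: X^SX^S|X^SX^s
S/I-2 un ·: X^SY
S/II-1 un I-1×I-2: X^SY
S/II-2 un ·: X^SX^S|X^SX^s
S/II-3 un I-1×I-2: X^SX^S|X^SX^s
S/II-4 ? I-1×I-2: X^SX^S|X^SX^s
S/III-1 un II-2×II-1: X^SX^S|X^SX^s
S/III-2 ? ·: X^SY|X^sY
S/IV-1 ? III-1×III-2: X^SX^S|X^SX^s|X^sX^s
⇒ S over [I-1,I-2,II-1,II-2,II-3,II-4,III-1,III-2,IV-1]: 40 consistent

II-4 ∈ {X^SX^S, X^SX^s}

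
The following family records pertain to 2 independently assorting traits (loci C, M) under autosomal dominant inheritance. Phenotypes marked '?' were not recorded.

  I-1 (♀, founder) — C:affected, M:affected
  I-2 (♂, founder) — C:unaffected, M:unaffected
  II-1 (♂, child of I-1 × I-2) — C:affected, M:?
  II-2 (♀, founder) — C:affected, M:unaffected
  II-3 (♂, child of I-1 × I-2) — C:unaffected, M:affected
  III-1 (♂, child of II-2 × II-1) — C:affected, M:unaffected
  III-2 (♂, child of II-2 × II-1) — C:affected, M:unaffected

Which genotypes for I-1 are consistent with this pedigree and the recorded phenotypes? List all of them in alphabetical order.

C/I-1 aff ·: Cc
C/I-2 un ·: cc
C/II-1 aff I-1×I-2: Cc
C/II-2 aff ·: Cc|CC
C/II-3 un I-1×I-2: cc
C/III-1 aff II-2×II-1: Cc|CC
C/III-2 aff II-2×II-1: Cc|CC
⇒ C over [I-1,I-2,II-1,II-2,II-3,III-1,III-2]: 8 consistent
M/I-1 aff ·: Mm|MM
M/I-2 un ·: mm
M/II-1 ? I-1×I-2: mm|Mm
M/II-2 un ·: mm
M/II-3 aff I-1×I-2: Mm
M/III-1 un II-2×II-1: mm
M/III-2 un II-2×II-1: mm
⇒ M over [I-1,I-2,II-1,II-2,II-3,III-1,III-2]: 3 consistent

I-1 ∈ {Cc MM, Cc Mm}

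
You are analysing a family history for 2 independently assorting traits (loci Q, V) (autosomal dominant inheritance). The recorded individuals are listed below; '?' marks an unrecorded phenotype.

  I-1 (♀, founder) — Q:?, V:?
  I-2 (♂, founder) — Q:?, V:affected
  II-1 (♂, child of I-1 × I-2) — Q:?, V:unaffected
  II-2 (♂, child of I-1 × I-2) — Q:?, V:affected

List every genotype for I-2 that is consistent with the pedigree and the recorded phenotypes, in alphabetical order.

I-2 ∈ {QQ Vv, Qq Vv, qq Vv}

Q/I-1 ? ·: qq|Qq|QQ
Q/I-2 ? ·: qq|Qq|QQ
Q/II-1 ? I-1×I-2: qq|Qq|QQ
Q/II-2 ? I-1×I-2: qq|Qq|QQ
⇒ Q over [I-1,I-2,II-1,II-2]: 29 consistent
V/I-1 ? ·: vv|Vv
V/I-2 aff ·: Vv
V/II-1 un I-1×I-2: vv
V/II-2 aff I-1×I-2: Vv|VV
⇒ V over [I-1,I-2,II-1,II-2]: 3 consistent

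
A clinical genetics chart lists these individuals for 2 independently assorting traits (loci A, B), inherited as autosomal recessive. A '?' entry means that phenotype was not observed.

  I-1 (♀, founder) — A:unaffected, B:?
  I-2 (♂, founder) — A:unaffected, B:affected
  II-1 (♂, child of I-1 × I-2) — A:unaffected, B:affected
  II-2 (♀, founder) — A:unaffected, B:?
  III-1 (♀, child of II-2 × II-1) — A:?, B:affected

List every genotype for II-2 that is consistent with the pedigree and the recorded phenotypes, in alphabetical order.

A/I-1 un ·: AA|Aa
A/I-2 un ·: AA|Aa
A/II-1 un I-1×I-2: AA|Aa
A/II-2 un ·: AA|Aa
A/III-1 ? II-2×II-1: AA|Aa|aa
⇒ A over [I-1,I-2,II-1,II-2,III-1]: 27 consistent
B/I-1 ? ·: Bb|bb
B/I-2 aff ·: bb
B/II-1 aff I-1×I-2: bb
B/II-2 ? ·: Bb|bb
B/III-1 aff II-2×II-1: bb
⇒ B over [I-1,I-2,II-1,II-2,III-1]: 4 consistent

II-2 ∈ {AA Bb, AA bb, Aa Bb, Aa bb}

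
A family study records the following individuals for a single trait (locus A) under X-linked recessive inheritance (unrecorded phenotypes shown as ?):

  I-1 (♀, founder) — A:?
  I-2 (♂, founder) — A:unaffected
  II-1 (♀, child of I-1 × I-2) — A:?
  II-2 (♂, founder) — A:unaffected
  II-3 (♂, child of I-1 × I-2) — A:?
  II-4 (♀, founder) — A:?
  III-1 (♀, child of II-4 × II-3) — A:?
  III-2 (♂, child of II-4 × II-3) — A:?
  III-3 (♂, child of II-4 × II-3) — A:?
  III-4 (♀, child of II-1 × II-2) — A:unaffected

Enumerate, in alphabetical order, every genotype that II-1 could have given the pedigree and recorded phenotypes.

II-1 ∈ {X^AX^A, X^AX^a}

A/I-1 ? ·: X^AX^A|X^AX^a|X^aX^a
A/I-2 un ·: X^AY
A/II-1 ? I-1×I-2: X^AX^A|X^AX^a
A/II-2 un ·: X^AY
A/II-3 ? I-1×I-2: X^AY|X^aY
A/II-4 ? ·: X^AX^A|X^AX^a|X^aX^a
A/III-1 ? II-4×II-3: X^AX^A|X^AX^a|X^aX^a
A/III-2 ? II-4×II-3: X^AY|X^aY
A/III-3 ? II-4×II-3: X^AY|X^aY
A/III-4 un II-1×II-2: X^AX^A|X^AX^a
⇒ A over [I-1,I-2,II-1,II-2,II-3,II-4,III-1,III-2,III-3,III-4]: 90 consistent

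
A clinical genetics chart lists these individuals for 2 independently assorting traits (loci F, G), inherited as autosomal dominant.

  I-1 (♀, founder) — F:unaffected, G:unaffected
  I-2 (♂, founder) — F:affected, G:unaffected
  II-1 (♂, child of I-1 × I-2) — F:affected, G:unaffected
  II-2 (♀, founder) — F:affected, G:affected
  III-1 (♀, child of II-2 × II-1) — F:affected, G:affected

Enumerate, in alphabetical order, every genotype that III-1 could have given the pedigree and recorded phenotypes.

F/I-1 un ·: ff
F/I-2 aff ·: Ff|FF
F/II-1 aff I-1×I-2: Ff
F/II-2 aff ·: Ff|FF
F/III-1 aff II-2×II-1: Ff|FF
⇒ F over [I-1,I-2,II-1,II-2,III-1]: 8 consistent
G/I-1 un ·: gg
G/I-2 un ·: gg
G/II-1 un I-1×I-2: gg
G/II-2 aff ·: Gg|GG
G/III-1 aff II-2×II-1: Gg
⇒ G over [I-1,I-2,II-1,II-2,III-1]: 2 consistent

III-1 ∈ {FF Gg, Ff Gg}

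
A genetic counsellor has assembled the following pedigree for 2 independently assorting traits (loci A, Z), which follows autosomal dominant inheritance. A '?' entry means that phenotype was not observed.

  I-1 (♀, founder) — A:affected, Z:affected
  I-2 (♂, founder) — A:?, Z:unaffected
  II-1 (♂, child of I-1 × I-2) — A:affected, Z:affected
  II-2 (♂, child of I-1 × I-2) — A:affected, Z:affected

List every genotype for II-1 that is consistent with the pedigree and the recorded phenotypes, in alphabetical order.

II-1 ∈ {AA Zz, Aa Zz}

A/I-1 aff ·: Aa|AA
A/I-2 ? ·: aa|Aa|AA
A/II-1 aff I-1×I-2: Aa|AA
A/II-2 aff I-1×I-2: Aa|AA
⇒ A over [I-1,I-2,II-1,II-2]: 15 consistent
Z/I-1 aff ·: Zz|ZZ
Z/I-2 un ·: zz
Z/II-1 aff I-1×I-2: Zz
Z/II-2 aff I-1×I-2: Zz
⇒ Z over [I-1,I-2,II-1,II-2]: 2 consistent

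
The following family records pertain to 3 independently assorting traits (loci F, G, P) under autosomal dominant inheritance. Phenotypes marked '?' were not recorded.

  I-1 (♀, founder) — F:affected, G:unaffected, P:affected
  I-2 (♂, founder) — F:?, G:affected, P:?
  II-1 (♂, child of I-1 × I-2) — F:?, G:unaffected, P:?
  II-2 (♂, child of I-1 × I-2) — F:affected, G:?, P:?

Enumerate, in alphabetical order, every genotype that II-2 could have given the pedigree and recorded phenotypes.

F/I-1 aff ·: Ff|FF
F/I-2 ? ·: ff|Ff|FF
F/II-1 ? I-1×I-2: ff|Ff|FF
F/II-2 aff I-1×I-2: Ff|FF
⇒ F over [I-1,I-2,II-1,II-2]: 18 consistent
G/I-1 un ·: gg
G/I-2 aff ·: Gg
G/II-1 un I-1×I-2: gg
G/II-2 ? I-1×I-2: gg|Gg
⇒ G over [I-1,I-2,II-1,II-2]: 2 consistent
P/I-1 aff ·: Pp|PP
P/I-2 ? ·: pp|Pp|PP
P/II-1 ? I-1×I-2: pp|Pp|PP
P/II-2 ? I-1×I-2: pp|Pp|PP
⇒ P over [I-1,I-2,II-1,II-2]: 23 consistent

II-2 ∈ {FF Gg PP, FF Gg Pp, FF Gg pp, FF gg PP, FF gg Pp, FF gg pp, Ff Gg PP, Ff Gg Pp, Ff Gg pp, Ff gg PP, Ff gg Pp, Ff gg pp}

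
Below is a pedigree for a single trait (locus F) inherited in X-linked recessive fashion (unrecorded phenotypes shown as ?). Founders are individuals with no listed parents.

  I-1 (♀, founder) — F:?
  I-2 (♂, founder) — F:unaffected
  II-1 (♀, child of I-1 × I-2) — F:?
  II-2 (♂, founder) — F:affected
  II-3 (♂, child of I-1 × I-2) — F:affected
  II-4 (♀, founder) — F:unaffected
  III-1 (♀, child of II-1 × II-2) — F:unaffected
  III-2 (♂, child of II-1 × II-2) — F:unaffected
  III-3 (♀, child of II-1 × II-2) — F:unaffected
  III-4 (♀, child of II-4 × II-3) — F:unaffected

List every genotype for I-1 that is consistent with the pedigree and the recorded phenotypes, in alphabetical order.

F/I-1 ? ·: X^FX^f|X^fX^f
F/I-2 un ·: X^FY
F/II-1 ? I-1×I-2: X^FX^F|X^FX^f
F/II-2 aff ·: X^fY
F/II-3 aff I-1×I-2: X^fY
F/II-4 un ·: X^FX^F|X^FX^f
F/III-1 un II-1×II-2: X^FX^f
F/III-2 un II-1×II-2: X^FY
F/III-3 un II-1×II-2: X^FX^f
F/III-4 un II-4×II-3: X^FX^f
⇒ F over [I-1,I-2,II-1,II-2,II-3,II-4,III-1,III-2,III-3,III-4]: 6 consistent

I-1 ∈ {X^FX^f, X^fX^f}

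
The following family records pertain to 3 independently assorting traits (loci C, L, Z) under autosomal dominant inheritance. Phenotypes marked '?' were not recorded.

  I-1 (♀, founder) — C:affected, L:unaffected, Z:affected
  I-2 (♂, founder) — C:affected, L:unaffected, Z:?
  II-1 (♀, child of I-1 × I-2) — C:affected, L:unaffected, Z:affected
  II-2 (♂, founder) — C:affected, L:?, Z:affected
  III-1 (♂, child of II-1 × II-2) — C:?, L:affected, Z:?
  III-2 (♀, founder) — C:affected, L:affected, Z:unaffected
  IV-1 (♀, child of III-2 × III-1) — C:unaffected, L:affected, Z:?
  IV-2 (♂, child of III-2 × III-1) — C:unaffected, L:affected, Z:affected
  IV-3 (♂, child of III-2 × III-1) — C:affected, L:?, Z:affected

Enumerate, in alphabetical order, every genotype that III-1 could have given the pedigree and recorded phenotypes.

III-1 ∈ {Cc Ll ZZ, Cc Ll Zz, cc Ll ZZ, cc Ll Zz}

C/I-1 aff ·: Cc|CC
C/I-2 aff ·: Cc|CC
C/II-1 aff I-1×I-2: Cc|CC
C/II-2 aff ·: Cc|CC
C/III-1 ? II-1×II-2: cc|Cc
C/III-2 aff ·: Cc
C/IV-1 un III-2×III-1: cc
C/IV-2 un III-2×III-1: cc
C/IV-3 aff III-2×III-1: Cc|CC
⇒ C over [I-1,I-2,II-1,II-2,III-1,III-2,IV-1,IV-2,IV-3]: 23 consistent
L/I-1 un ·: ll
L/I-2 un ·: ll
L/II-1 un I-1×I-2: ll
L/II-2 ? ·: Ll|LL
L/III-1 aff II-1×II-2: Ll
L/III-2 aff ·: Ll|LL
L/IV-1 aff III-2×III-1: Ll|LL
L/IV-2 aff III-2×III-1: Ll|LL
L/IV-3 ? III-2×III-1: ll|Ll|LL
⇒ L over [I-1,I-2,II-1,II-2,III-1,III-2,IV-1,IV-2,IV-3]: 40 consistent
Z/I-1 aff ·: Zz|ZZ
Z/I-2 ? ·: zz|Zz|ZZ
Z/II-1 aff I-1×I-2: Zz|ZZ
Z/II-2 aff ·: Zz|ZZ
Z/III-1 ? II-1×II-2: Zz|ZZ
Z/III-2 un ·: zz
Z/IV-1 ? III-2×III-1: zz|Zz
Z/IV-2 aff III-2×III-1: Zz
Z/IV-3 aff III-2×III-1: Zz
⇒ Z over [I-1,I-2,II-1,II-2,III-1,III-2,IV-1,IV-2,IV-3]: 46 consistent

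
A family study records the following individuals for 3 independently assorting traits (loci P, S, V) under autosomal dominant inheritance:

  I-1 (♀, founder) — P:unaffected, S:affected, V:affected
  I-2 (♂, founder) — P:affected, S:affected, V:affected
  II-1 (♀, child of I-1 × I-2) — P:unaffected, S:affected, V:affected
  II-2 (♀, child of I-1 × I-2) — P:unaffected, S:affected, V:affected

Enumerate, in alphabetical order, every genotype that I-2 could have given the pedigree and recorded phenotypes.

I-2 ∈ {Pp SS VV, Pp SS Vv, Pp Ss VV, Pp Ss Vv}

P/I-1 un ·: pp
P/I-2 aff ·: Pp
P/II-1 un I-1×I-2: pp
P/II-2 un I-1×I-2: pp
⇒ P over [I-1,I-2,II-1,II-2]: 1 consistent
S/I-1 aff ·: Ss|SS
S/I-2 aff ·: Ss|SS
S/II-1 aff I-1×I-2: Ss|SS
S/II-2 aff I-1×I-2: Ss|SS
⇒ S over [I-1,I-2,II-1,II-2]: 13 consistent
V/I-1 aff ·: Vv|VV
V/I-2 aff ·: Vv|VV
V/II-1 aff I-1×I-2: Vv|VV
V/II-2 aff I-1×I-2: Vv|VV
⇒ V over [I-1,I-2,II-1,II-2]: 13 consistent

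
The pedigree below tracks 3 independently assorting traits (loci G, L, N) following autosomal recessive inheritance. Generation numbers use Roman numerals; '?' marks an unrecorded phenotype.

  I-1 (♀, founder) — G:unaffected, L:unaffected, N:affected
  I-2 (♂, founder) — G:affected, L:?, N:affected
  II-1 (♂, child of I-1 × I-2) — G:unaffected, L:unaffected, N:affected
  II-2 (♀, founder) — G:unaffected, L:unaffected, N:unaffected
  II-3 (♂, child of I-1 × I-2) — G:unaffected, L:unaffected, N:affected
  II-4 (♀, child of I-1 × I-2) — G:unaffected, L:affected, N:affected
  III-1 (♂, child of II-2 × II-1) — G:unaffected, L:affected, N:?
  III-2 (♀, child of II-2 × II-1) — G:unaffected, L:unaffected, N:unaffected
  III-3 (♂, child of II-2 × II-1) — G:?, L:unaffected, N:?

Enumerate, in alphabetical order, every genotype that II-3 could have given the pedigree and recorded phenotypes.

G/I-1 un ·: GG|Gg
G/I-2 aff ·: gg
G/II-1 un I-1×I-2: Gg
G/II-2 un ·: GG|Gg
G/II-3 un I-1×I-2: Gg
G/II-4 un I-1×I-2: Gg
G/III-1 un II-2×II-1: GG|Gg
G/III-2 un II-2×II-1: GG|Gg
G/III-3 ? II-2×II-1: GG|Gg|gg
⇒ G over [I-1,I-2,II-1,II-2,II-3,II-4,III-1,III-2,III-3]: 40 consistent
L/I-1 un ·: Ll
L/I-2 ? ·: Ll|ll
L/II-1 un I-1×I-2: Ll
L/II-2 un ·: Ll
L/II-3 un I-1×I-2: LL|Ll
L/II-4 aff I-1×I-2: ll
L/III-1 aff II-2×II-1: ll
L/III-2 un II-2×II-1: LL|Ll
L/III-3 un II-2×II-1: LL|Ll
⇒ L over [I-1,I-2,II-1,II-2,II-3,II-4,III-1,III-2,III-3]: 12 consistent
N/I-1 aff ·: nn
N/I-2 aff ·: nn
N/II-1 aff I-1×I-2: nn
N/II-2 un ·: NN|Nn
N/II-3 aff I-1×I-2: nn
N/II-4 aff I-1×I-2: nn
N/III-1 ? II-2×II-1: Nn|nn
N/III-2 un II-2×II-1: Nn
N/III-3 ? II-2×II-1: Nn|nn
⇒ N over [I-1,I-2,II-1,II-2,II-3,II-4,III-1,III-2,III-3]: 5 consistent

II-3 ∈ {Gg LL nn, Gg Ll nn}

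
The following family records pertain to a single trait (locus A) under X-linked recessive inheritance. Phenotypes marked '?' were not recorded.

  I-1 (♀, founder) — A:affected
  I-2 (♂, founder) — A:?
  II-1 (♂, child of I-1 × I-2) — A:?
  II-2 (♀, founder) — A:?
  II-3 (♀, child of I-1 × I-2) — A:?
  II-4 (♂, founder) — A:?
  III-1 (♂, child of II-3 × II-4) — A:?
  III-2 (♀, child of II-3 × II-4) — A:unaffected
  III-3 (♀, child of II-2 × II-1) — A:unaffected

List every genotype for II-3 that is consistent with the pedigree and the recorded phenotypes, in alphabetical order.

II-3 ∈ {X^AX^a, X^aX^a}

A/I-1 aff ·: X^aX^a
A/I-2 ? ·: X^AY|X^aY
A/II-1 ? I-1×I-2: X^aY
A/II-2 ? ·: X^AX^A|X^AX^a
A/II-3 ? I-1×I-2: X^AX^a|X^aX^a
A/II-4 ? ·: X^AY|X^aY
A/III-1 ? II-3×II-4: X^AY|X^aY
A/III-2 un II-3×II-4: X^AX^A|X^AX^a
A/III-3 un II-2×II-1: X^AX^a
⇒ A over [I-1,I-2,II-1,II-2,II-3,II-4,III-1,III-2,III-3]: 14 consistent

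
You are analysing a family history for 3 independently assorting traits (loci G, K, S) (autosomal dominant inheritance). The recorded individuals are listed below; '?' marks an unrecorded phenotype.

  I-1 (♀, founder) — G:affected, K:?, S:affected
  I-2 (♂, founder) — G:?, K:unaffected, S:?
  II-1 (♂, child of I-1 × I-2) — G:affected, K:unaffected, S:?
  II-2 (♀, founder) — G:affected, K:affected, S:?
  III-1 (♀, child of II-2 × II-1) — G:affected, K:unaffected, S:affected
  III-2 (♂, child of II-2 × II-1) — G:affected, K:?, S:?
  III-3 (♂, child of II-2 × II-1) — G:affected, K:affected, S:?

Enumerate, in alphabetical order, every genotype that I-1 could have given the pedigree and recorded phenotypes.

I-1 ∈ {GG Kk SS, GG Kk Ss, GG kk SS, GG kk Ss, Gg Kk SS, Gg Kk Ss, Gg kk SS, Gg kk Ss}

G/I-1 aff ·: Gg|GG
G/I-2 ? ·: gg|Gg|GG
G/II-1 aff I-1×I-2: Gg|GG
G/II-2 aff ·: Gg|GG
G/III-1 aff II-2×II-1: Gg|GG
G/III-2 aff II-2×II-1: Gg|GG
G/III-3 aff II-2×II-1: Gg|GG
⇒ G over [I-1,I-2,II-1,II-2,III-1,III-2,III-3]: 116 consistent
K/I-1 ? ·: kk|Kk
K/I-2 un ·: kk
K/II-1 un I-1×I-2: kk
K/II-2 aff ·: Kk
K/III-1 un II-2×II-1: kk
K/III-2 ? II-2×II-1: kk|Kk
K/III-3 aff II-2×II-1: Kk
⇒ K over [I-1,I-2,II-1,II-2,III-1,III-2,III-3]: 4 consistent
S/I-1 aff ·: Ss|SS
S/I-2 ? ·: ss|Ss|SS
S/II-1 ? I-1×I-2: ss|Ss|SS
S/II-2 ? ·: ss|Ss|SS
S/III-1 aff II-2×II-1: Ss|SS
S/III-2 ? II-2×II-1: ss|Ss|SS
S/III-3 ? II-2×II-1: ss|Ss|SS
⇒ S over [I-1,I-2,II-1,II-2,III-1,III-2,III-3]: 200 consistent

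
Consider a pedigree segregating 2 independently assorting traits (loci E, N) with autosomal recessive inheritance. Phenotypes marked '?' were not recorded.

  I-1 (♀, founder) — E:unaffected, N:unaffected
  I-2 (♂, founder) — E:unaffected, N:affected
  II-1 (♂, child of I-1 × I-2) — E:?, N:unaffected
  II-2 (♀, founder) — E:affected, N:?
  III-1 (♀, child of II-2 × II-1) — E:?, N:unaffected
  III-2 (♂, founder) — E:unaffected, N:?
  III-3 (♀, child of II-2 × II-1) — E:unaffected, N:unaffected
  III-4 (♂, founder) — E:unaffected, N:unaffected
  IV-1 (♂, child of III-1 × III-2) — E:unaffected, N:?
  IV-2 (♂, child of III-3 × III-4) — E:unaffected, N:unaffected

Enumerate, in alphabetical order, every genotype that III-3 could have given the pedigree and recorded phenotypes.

III-3 ∈ {Ee NN, Ee Nn}

E/I-1 un ·: EE|Ee
E/I-2 un ·: EE|Ee
E/II-1 ? I-1×I-2: EE|Ee
E/II-2 aff ·: ee
E/III-1 ? II-2×II-1: Ee|ee
E/III-2 un ·: EE|Ee
E/III-3 un II-2×II-1: Ee
E/III-4 un ·: EE|Ee
E/IV-1 un III-1×III-2: EE|Ee
E/IV-2 un III-3×III-4: EE|Ee
⇒ E over [I-1,I-2,II-1,II-2,III-1,III-2,III-3,III-4,IV-1,IV-2]: 136 consistent
N/I-1 un ·: NN|Nn
N/I-2 aff ·: nn
N/II-1 un I-1×I-2: Nn
N/II-2 ? ·: NN|Nn|nn
N/III-1 un II-2×II-1: NN|Nn
N/III-2 ? ·: NN|Nn|nn
N/III-3 un II-2×II-1: NN|Nn
N/III-4 un ·: NN|Nn
N/IV-1 ? III-1×III-2: NN|Nn|nn
N/IV-2 un III-3×III-4: NN|Nn
⇒ N over [I-1,I-2,II-1,II-2,III-1,III-2,III-3,III-4,IV-1,IV-2]: 364 consistent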